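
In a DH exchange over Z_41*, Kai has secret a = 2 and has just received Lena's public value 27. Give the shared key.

32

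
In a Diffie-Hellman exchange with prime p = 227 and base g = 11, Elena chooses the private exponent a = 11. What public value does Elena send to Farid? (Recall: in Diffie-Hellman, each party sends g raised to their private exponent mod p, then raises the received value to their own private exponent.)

49

Public value = 11^11 mod 227.
11^1 ≡ 11 (mod 227)
11^2 = (11^1)^2 ≡ 11^2 = 121 ≡ 121 (mod 227)
11^4 = (11^2)^2 ≡ 121^2 = 14641 ≡ 113 (mod 227)
11^8 = (11^4)^2 ≡ 113^2 = 12769 ≡ 57 (mod 227)
11^11 = 11^8 · 11^2 · 11^1 ≡ 57 · 121 · 11 ≡ 49 (mod 227).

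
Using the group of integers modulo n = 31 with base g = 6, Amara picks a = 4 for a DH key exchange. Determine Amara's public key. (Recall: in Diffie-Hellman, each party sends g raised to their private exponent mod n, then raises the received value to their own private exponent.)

Public value = 6^{4} \pmod{31}.
6^1 ≡ 6 (mod 31)
6^2 = (6^1)^2 ≡ 6^2 = 36 ≡ 5 (mod 31)
6^4 = (6^2)^2 ≡ 5^2 = 25 ≡ 25 (mod 31)

25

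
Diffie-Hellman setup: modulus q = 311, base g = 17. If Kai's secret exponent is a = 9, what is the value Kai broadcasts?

308

Public value = 17^9 mod 311.
17^1 ≡ 17 (mod 311)
17^2 = (17^1)^2 ≡ 17^2 = 289 ≡ 289 (mod 311)
17^4 = (17^2)^2 ≡ 289^2 = 83521 ≡ 173 (mod 311)
17^8 = (17^4)^2 ≡ 173^2 = 29929 ≡ 73 (mod 311)
17^9 = 17^8 · 17^1 ≡ 73 · 17 ≡ 308 (mod 311).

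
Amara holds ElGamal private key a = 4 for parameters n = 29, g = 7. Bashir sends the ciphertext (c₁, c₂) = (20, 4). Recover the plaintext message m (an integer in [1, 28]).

Shared mask s = c₁^a mod n = 20^4 mod 29.
20^1 ≡ 20 (mod 29)
20^2 = (20^1)^2 ≡ 20^2 = 400 ≡ 23 (mod 29)
20^4 = (20^2)^2 ≡ 23^2 = 529 ≡ 7 (mod 29)
So s = 7; s⁻¹ ≡ 25 (mod 29).
m = c₂ · s⁻¹ mod 29 = 4 · 25 mod 29 = 13.

13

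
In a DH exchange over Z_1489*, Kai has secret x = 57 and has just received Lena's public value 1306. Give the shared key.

11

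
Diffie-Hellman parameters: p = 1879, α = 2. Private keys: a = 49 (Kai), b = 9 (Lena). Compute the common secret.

1662

Kai sends A = α^a mod p = 2^49 mod 1879.
2^1 ≡ 2 (mod 1879)
2^2 = (2^1)^2 ≡ 2^2 = 4 ≡ 4 (mod 1879)
2^4 = (2^2)^2 ≡ 4^2 = 16 ≡ 16 (mod 1879)
2^8 = (2^4)^2 ≡ 16^2 = 256 ≡ 256 (mod 1879)
2^16 = (2^8)^2 ≡ 256^2 = 65536 ≡ 1650 (mod 1879)
2^32 = (2^16)^2 ≡ 1650^2 = 2722500 ≡ 1708 (mod 1879)
2^49 = 2^32 · 2^16 · 2^1 ≡ 1708 · 1650 · 2 ≡ 1279 (mod 1879).
So A = 1279. Lena then computes K = A^b mod p = 1279^9 mod 1879.
1279^1 ≡ 1279 (mod 1879)
1279^2 = (1279^1)^2 ≡ 1279^2 = 1635841 ≡ 1111 (mod 1879)
1279^4 = (1279^2)^2 ≡ 1111^2 = 1234321 ≡ 1697 (mod 1879)
1279^8 = (1279^4)^2 ≡ 1697^2 = 2879809 ≡ 1181 (mod 1879)
1279^9 = 1279^8 · 1279^1 ≡ 1181 · 1279 ≡ 1662 (mod 1879).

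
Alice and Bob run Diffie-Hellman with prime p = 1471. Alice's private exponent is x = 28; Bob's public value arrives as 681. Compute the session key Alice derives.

1321

Shared key K = 681^28 mod 1471.
681^1 ≡ 681 (mod 1471)
681^2 = (681^1)^2 ≡ 681^2 = 463761 ≡ 396 (mod 1471)
681^4 = (681^2)^2 ≡ 396^2 = 156816 ≡ 890 (mod 1471)
681^8 = (681^4)^2 ≡ 890^2 = 792100 ≡ 702 (mod 1471)
681^16 = (681^8)^2 ≡ 702^2 = 492804 ≡ 19 (mod 1471)
681^28 = 681^16 · 681^8 · 681^4 ≡ 19 · 702 · 890 ≡ 1321 (mod 1471).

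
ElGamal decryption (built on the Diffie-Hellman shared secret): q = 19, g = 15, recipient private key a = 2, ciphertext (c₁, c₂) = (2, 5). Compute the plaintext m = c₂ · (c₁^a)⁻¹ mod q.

Shared mask s = c₁^a mod q = 2^2 mod 19.
2^1 ≡ 2 (mod 19)
2^2 = (2^1)^2 ≡ 2^2 = 4 ≡ 4 (mod 19)
So s = 4; s⁻¹ ≡ 5 (mod 19).
m = c₂ · s⁻¹ mod 19 = 5 · 5 mod 19 = 6.

6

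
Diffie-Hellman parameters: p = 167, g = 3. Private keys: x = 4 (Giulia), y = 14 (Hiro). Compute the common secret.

Giulia sends A = g^x mod p = 3^4 mod 167.
3^1 ≡ 3 (mod 167)
3^2 = (3^1)^2 ≡ 3^2 = 9 ≡ 9 (mod 167)
3^4 = (3^2)^2 ≡ 9^2 = 81 ≡ 81 (mod 167)
So A = 81. Hiro then computes K = A^y mod p = 81^14 mod 167.
81^1 ≡ 81 (mod 167)
81^2 = (81^1)^2 ≡ 81^2 = 6561 ≡ 48 (mod 167)
81^4 = (81^2)^2 ≡ 48^2 = 2304 ≡ 133 (mod 167)
81^8 = (81^4)^2 ≡ 133^2 = 17689 ≡ 154 (mod 167)
81^14 = 81^8 · 81^4 · 81^2 ≡ 154 · 133 · 48 ≡ 7 (mod 167).

7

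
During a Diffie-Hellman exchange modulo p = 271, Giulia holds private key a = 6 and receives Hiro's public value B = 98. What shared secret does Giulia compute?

Shared key K = 98^6 mod 271.
98^1 ≡ 98 (mod 271)
98^2 = (98^1)^2 ≡ 98^2 = 9604 ≡ 119 (mod 271)
98^4 = (98^2)^2 ≡ 119^2 = 14161 ≡ 69 (mod 271)
98^6 = 98^4 · 98^2 ≡ 69 · 119 ≡ 81 (mod 271).

81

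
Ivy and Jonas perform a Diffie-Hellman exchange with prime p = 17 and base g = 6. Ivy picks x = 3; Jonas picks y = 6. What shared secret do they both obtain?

2

Jonas sends B = g^y mod p = 6^6 mod 17.
6^1 ≡ 6 (mod 17)
6^2 = (6^1)^2 ≡ 6^2 = 36 ≡ 2 (mod 17)
6^4 = (6^2)^2 ≡ 2^2 = 4 ≡ 4 (mod 17)
6^6 = 6^4 · 6^2 ≡ 4 · 2 ≡ 8 (mod 17).
So B = 8. Ivy then computes K = B^x mod p = 8^3 mod 17.
8^1 ≡ 8 (mod 17)
8^2 = (8^1)^2 ≡ 8^2 = 64 ≡ 13 (mod 17)
8^3 = 8^2 · 8^1 ≡ 13 · 8 ≡ 2 (mod 17).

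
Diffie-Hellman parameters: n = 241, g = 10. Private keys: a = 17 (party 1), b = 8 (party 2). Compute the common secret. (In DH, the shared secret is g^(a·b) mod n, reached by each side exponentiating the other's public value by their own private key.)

231

Party 1 sends A = g^a mod n = 10^17 mod 241.
10^1 ≡ 10 (mod 241)
10^2 = (10^1)^2 ≡ 10^2 = 100 ≡ 100 (mod 241)
10^4 = (10^2)^2 ≡ 100^2 = 10000 ≡ 119 (mod 241)
10^8 = (10^4)^2 ≡ 119^2 = 14161 ≡ 183 (mod 241)
10^16 = (10^8)^2 ≡ 183^2 = 33489 ≡ 231 (mod 241)
10^17 = 10^16 · 10^1 ≡ 231 · 10 ≡ 141 (mod 241).
So A = 141. Party 2 then computes K = A^b mod n = 141^8 mod 241.
141^1 ≡ 141 (mod 241)
141^2 = (141^1)^2 ≡ 141^2 = 19881 ≡ 119 (mod 241)
141^4 = (141^2)^2 ≡ 119^2 = 14161 ≡ 183 (mod 241)
141^8 = (141^4)^2 ≡ 183^2 = 33489 ≡ 231 (mod 241)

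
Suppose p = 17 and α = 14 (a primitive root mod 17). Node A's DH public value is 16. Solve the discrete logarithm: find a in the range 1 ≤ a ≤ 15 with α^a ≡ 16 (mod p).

Try successive powers of 14 modulo 17:
14^1 ≡ 14
14^2 ≡ 9
14^3 ≡ 7
14^4 ≡ 13
14^5 ≡ 12
14^6 ≡ 15
14^7 ≡ 6
14^8 ≡ 16
Found: a = 8.

8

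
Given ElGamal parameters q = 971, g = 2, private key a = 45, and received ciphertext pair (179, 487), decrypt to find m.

274

Shared mask s = c₁^a mod q = 179^45 mod 971.
179^1 ≡ 179 (mod 971)
179^2 = (179^1)^2 ≡ 179^2 = 32041 ≡ 969 (mod 971)
179^4 = (179^2)^2 ≡ 969^2 = 938961 ≡ 4 (mod 971)
179^8 = (179^4)^2 ≡ 4^2 = 16 ≡ 16 (mod 971)
179^16 = (179^8)^2 ≡ 16^2 = 256 ≡ 256 (mod 971)
179^32 = (179^16)^2 ≡ 256^2 = 65536 ≡ 479 (mod 971)
179^45 = 179^32 · 179^8 · 179^4 · 179^1 ≡ 479 · 16 · 4 · 179 ≡ 303 (mod 971).
So s = 303; s⁻¹ ≡ 830 (mod 971).
m = c₂ · s⁻¹ mod 971 = 487 · 830 mod 971 = 274.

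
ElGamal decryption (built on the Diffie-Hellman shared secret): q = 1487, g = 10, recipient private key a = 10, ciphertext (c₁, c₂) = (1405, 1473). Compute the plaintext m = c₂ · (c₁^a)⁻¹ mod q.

802

Shared mask s = c₁^a mod q = 1405^10 mod 1487.
1405^1 ≡ 1405 (mod 1487)
1405^2 = (1405^1)^2 ≡ 1405^2 = 1974025 ≡ 776 (mod 1487)
1405^4 = (1405^2)^2 ≡ 776^2 = 602176 ≡ 1428 (mod 1487)
1405^8 = (1405^4)^2 ≡ 1428^2 = 2039184 ≡ 507 (mod 1487)
1405^10 = 1405^8 · 1405^2 ≡ 507 · 776 ≡ 864 (mod 1487).
So s = 864; s⁻¹ ≡ 580 (mod 1487).
m = c₂ · s⁻¹ mod 1487 = 1473 · 580 mod 1487 = 802.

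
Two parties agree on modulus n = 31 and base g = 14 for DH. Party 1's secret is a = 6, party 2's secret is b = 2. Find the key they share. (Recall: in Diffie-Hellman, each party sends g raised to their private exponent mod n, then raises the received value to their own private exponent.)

2

Party 1 sends A = g^a mod n = 14^6 mod 31.
14^1 ≡ 14 (mod 31)
14^2 = (14^1)^2 ≡ 14^2 = 196 ≡ 10 (mod 31)
14^4 = (14^2)^2 ≡ 10^2 = 100 ≡ 7 (mod 31)
14^6 = 14^4 · 14^2 ≡ 7 · 10 ≡ 8 (mod 31).
So A = 8. Party 2 then computes K = A^b mod n = 8^2 mod 31.
8^1 ≡ 8 (mod 31)
8^2 = (8^1)^2 ≡ 8^2 = 64 ≡ 2 (mod 31)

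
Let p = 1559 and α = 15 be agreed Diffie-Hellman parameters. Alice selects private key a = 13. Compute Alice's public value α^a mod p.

32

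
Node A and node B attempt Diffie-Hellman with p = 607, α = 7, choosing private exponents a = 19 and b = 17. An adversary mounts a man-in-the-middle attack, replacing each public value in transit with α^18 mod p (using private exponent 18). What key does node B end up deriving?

343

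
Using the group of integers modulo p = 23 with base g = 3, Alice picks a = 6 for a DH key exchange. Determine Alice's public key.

Public value = 3^{6} \pmod{23}.
3^1 ≡ 3 (mod 23)
3^2 = (3^1)^2 ≡ 3^2 = 9 ≡ 9 (mod 23)
3^4 = (3^2)^2 ≡ 9^2 = 81 ≡ 12 (mod 23)
3^6 = 3^4 · 3^2 ≡ 12 · 9 ≡ 16 (mod 23).

16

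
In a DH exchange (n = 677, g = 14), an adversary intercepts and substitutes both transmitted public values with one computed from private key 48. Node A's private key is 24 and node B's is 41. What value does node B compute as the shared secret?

189

Node B receives an adversary's public value M = 14^48 mod 677 instead of the honest one.
14^1 ≡ 14 (mod 677)
14^2 = (14^1)^2 ≡ 14^2 = 196 ≡ 196 (mod 677)
14^4 = (14^2)^2 ≡ 196^2 = 38416 ≡ 504 (mod 677)
14^8 = (14^4)^2 ≡ 504^2 = 254016 ≡ 141 (mod 677)
14^16 = (14^8)^2 ≡ 141^2 = 19881 ≡ 248 (mod 677)
14^32 = (14^16)^2 ≡ 248^2 = 61504 ≡ 574 (mod 677)
14^48 = 14^32 · 14^16 ≡ 574 · 248 ≡ 182 (mod 677).
So M = 182. Node B computes K = M^41 mod 677.
182^1 ≡ 182 (mod 677)
182^2 = (182^1)^2 ≡ 182^2 = 33124 ≡ 628 (mod 677)
182^4 = (182^2)^2 ≡ 628^2 = 394384 ≡ 370 (mod 677)
182^8 = (182^4)^2 ≡ 370^2 = 136900 ≡ 146 (mod 677)
182^16 = (182^8)^2 ≡ 146^2 = 21316 ≡ 329 (mod 677)
182^32 = (182^16)^2 ≡ 329^2 = 108241 ≡ 598 (mod 677)
182^41 = 182^32 · 182^8 · 182^1 ≡ 598 · 146 · 182 ≡ 189 (mod 677).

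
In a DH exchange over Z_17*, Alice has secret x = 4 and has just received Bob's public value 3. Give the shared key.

13

Shared key K = 3^4 mod 17.
3^1 ≡ 3 (mod 17)
3^2 = (3^1)^2 ≡ 3^2 = 9 ≡ 9 (mod 17)
3^4 = (3^2)^2 ≡ 9^2 = 81 ≡ 13 (mod 17)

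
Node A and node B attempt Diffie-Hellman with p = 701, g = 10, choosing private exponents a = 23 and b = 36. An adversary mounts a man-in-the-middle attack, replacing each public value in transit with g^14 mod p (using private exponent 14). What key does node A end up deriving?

Node A receives an adversary's public value M = 10^14 mod 701 instead of the honest one.
10^1 ≡ 10 (mod 701)
10^2 = (10^1)^2 ≡ 10^2 = 100 ≡ 100 (mod 701)
10^4 = (10^2)^2 ≡ 100^2 = 10000 ≡ 186 (mod 701)
10^8 = (10^4)^2 ≡ 186^2 = 34596 ≡ 247 (mod 701)
10^14 = 10^8 · 10^4 · 10^2 ≡ 247 · 186 · 100 ≡ 547 (mod 701).
So M = 547. Node A computes K = M^23 mod 701.
547^1 ≡ 547 (mod 701)
547^2 = (547^1)^2 ≡ 547^2 = 299209 ≡ 583 (mod 701)
547^4 = (547^2)^2 ≡ 583^2 = 339889 ≡ 605 (mod 701)
547^8 = (547^4)^2 ≡ 605^2 = 366025 ≡ 103 (mod 701)
547^16 = (547^8)^2 ≡ 103^2 = 10609 ≡ 94 (mod 701)
547^23 = 547^16 · 547^4 · 547^2 · 547^1 ≡ 94 · 605 · 583 · 547 ≡ 101 (mod 701).

101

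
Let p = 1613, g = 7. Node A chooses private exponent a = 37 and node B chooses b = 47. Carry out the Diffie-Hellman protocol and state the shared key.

630

Node A sends A = g^a mod p = 7^37 mod 1613.
7^1 ≡ 7 (mod 1613)
7^2 = (7^1)^2 ≡ 7^2 = 49 ≡ 49 (mod 1613)
7^4 = (7^2)^2 ≡ 49^2 = 2401 ≡ 788 (mod 1613)
7^8 = (7^4)^2 ≡ 788^2 = 620944 ≡ 1552 (mod 1613)
7^16 = (7^8)^2 ≡ 1552^2 = 2408704 ≡ 495 (mod 1613)
7^32 = (7^16)^2 ≡ 495^2 = 245025 ≡ 1462 (mod 1613)
7^37 = 7^32 · 7^4 · 7^1 ≡ 1462 · 788 · 7 ≡ 1005 (mod 1613).
So A = 1005. Node B then computes K = A^b mod p = 1005^47 mod 1613.
1005^1 ≡ 1005 (mod 1613)
1005^2 = (1005^1)^2 ≡ 1005^2 = 1010025 ≡ 287 (mod 1613)
1005^4 = (1005^2)^2 ≡ 287^2 = 82369 ≡ 106 (mod 1613)
1005^8 = (1005^4)^2 ≡ 106^2 = 11236 ≡ 1558 (mod 1613)
1005^16 = (1005^8)^2 ≡ 1558^2 = 2427364 ≡ 1412 (mod 1613)
1005^32 = (1005^16)^2 ≡ 1412^2 = 1993744 ≡ 76 (mod 1613)
1005^47 = 1005^32 · 1005^8 · 1005^4 · 1005^2 · 1005^1 ≡ 76 · 1558 · 106 · 287 · 1005 ≡ 630 (mod 1613).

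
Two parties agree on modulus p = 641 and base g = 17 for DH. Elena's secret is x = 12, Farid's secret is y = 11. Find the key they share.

Elena sends A = g^x mod p = 17^12 mod 641.
17^1 ≡ 17 (mod 641)
17^2 = (17^1)^2 ≡ 17^2 = 289 ≡ 289 (mod 641)
17^4 = (17^2)^2 ≡ 289^2 = 83521 ≡ 191 (mod 641)
17^8 = (17^4)^2 ≡ 191^2 = 36481 ≡ 585 (mod 641)
17^12 = 17^8 · 17^4 ≡ 585 · 191 ≡ 201 (mod 641).
So A = 201. Farid then computes K = A^y mod p = 201^11 mod 641.
201^1 ≡ 201 (mod 641)
201^2 = (201^1)^2 ≡ 201^2 = 40401 ≡ 18 (mod 641)
201^4 = (201^2)^2 ≡ 18^2 = 324 ≡ 324 (mod 641)
201^8 = (201^4)^2 ≡ 324^2 = 104976 ≡ 493 (mod 641)
201^11 = 201^8 · 201^2 · 201^1 ≡ 493 · 18 · 201 ≡ 412 (mod 641).

412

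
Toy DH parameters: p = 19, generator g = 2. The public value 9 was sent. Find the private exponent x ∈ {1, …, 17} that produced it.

Try successive powers of 2 modulo 19:
2^1 ≡ 2
2^2 ≡ 4
2^3 ≡ 8
2^4 ≡ 16
2^5 ≡ 13
2^6 ≡ 7
2^7 ≡ 14
2^8 ≡ 9
Found: x = 8.

8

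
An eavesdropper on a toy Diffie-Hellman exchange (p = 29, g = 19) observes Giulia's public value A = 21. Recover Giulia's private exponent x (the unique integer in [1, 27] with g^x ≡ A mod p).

5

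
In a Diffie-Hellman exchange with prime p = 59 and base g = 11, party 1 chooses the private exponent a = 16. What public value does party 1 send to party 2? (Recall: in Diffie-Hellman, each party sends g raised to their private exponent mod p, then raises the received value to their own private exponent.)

12

Public value = 11^16 mod 59.
11^1 ≡ 11 (mod 59)
11^2 = (11^1)^2 ≡ 11^2 = 121 ≡ 3 (mod 59)
11^4 = (11^2)^2 ≡ 3^2 = 9 ≡ 9 (mod 59)
11^8 = (11^4)^2 ≡ 9^2 = 81 ≡ 22 (mod 59)
11^16 = (11^8)^2 ≡ 22^2 = 484 ≡ 12 (mod 59)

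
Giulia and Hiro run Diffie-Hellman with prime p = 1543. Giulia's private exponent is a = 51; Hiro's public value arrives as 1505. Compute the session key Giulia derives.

215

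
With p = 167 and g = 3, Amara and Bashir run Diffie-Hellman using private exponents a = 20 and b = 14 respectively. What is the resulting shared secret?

Bashir sends B = g^b mod p = 3^14 mod 167.
3^1 ≡ 3 (mod 167)
3^2 = (3^1)^2 ≡ 3^2 = 9 ≡ 9 (mod 167)
3^4 = (3^2)^2 ≡ 9^2 = 81 ≡ 81 (mod 167)
3^8 = (3^4)^2 ≡ 81^2 = 6561 ≡ 48 (mod 167)
3^14 = 3^8 · 3^4 · 3^2 ≡ 48 · 81 · 9 ≡ 89 (mod 167).
So B = 89. Amara then computes K = B^a mod p = 89^20 mod 167.
89^1 ≡ 89 (mod 167)
89^2 = (89^1)^2 ≡ 89^2 = 7921 ≡ 72 (mod 167)
89^4 = (89^2)^2 ≡ 72^2 = 5184 ≡ 7 (mod 167)
89^8 = (89^4)^2 ≡ 7^2 = 49 ≡ 49 (mod 167)
89^16 = (89^8)^2 ≡ 49^2 = 2401 ≡ 63 (mod 167)
89^20 = 89^16 · 89^4 ≡ 63 · 7 ≡ 107 (mod 167).

107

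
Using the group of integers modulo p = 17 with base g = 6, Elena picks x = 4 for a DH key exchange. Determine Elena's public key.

4

Public value = 6^4 mod 17.
6^1 ≡ 6 (mod 17)
6^2 = (6^1)^2 ≡ 6^2 = 36 ≡ 2 (mod 17)
6^4 = (6^2)^2 ≡ 2^2 = 4 ≡ 4 (mod 17)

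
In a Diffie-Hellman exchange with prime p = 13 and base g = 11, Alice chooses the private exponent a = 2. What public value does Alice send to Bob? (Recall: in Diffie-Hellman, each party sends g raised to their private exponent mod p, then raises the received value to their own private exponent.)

4

Public value = 11^2 mod 13.
11^1 ≡ 11 (mod 13)
11^2 = (11^1)^2 ≡ 11^2 = 121 ≡ 4 (mod 13)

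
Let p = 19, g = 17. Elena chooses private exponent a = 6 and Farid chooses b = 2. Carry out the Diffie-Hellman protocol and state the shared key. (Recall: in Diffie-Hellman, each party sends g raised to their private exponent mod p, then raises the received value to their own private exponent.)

11

Elena sends A = g^a mod p = 17^6 mod 19.
17^1 ≡ 17 (mod 19)
17^2 = (17^1)^2 ≡ 17^2 = 289 ≡ 4 (mod 19)
17^4 = (17^2)^2 ≡ 4^2 = 16 ≡ 16 (mod 19)
17^6 = 17^4 · 17^2 ≡ 16 · 4 ≡ 7 (mod 19).
So A = 7. Farid then computes K = A^b mod p = 7^2 mod 19.
7^1 ≡ 7 (mod 19)
7^2 = (7^1)^2 ≡ 7^2 = 49 ≡ 11 (mod 19)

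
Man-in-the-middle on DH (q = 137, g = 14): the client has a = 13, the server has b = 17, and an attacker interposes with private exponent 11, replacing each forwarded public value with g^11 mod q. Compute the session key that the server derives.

136

The server receives an attacker's public value M = 14^11 mod 137 instead of the honest one.
14^1 ≡ 14 (mod 137)
14^2 = (14^1)^2 ≡ 14^2 = 196 ≡ 59 (mod 137)
14^4 = (14^2)^2 ≡ 59^2 = 3481 ≡ 56 (mod 137)
14^8 = (14^4)^2 ≡ 56^2 = 3136 ≡ 122 (mod 137)
14^11 = 14^8 · 14^2 · 14^1 ≡ 122 · 59 · 14 ≡ 77 (mod 137).
So M = 77. The server computes K = M^17 mod 137.
77^1 ≡ 77 (mod 137)
77^2 = (77^1)^2 ≡ 77^2 = 5929 ≡ 38 (mod 137)
77^4 = (77^2)^2 ≡ 38^2 = 1444 ≡ 74 (mod 137)
77^8 = (77^4)^2 ≡ 74^2 = 5476 ≡ 133 (mod 137)
77^16 = (77^8)^2 ≡ 133^2 = 17689 ≡ 16 (mod 137)
77^17 = 77^16 · 77^1 ≡ 16 · 77 ≡ 136 (mod 137).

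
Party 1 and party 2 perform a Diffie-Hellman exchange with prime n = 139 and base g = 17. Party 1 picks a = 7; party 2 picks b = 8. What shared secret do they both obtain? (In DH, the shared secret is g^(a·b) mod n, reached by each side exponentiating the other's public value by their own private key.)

Party 1 sends A = g^a mod n = 17^7 mod 139.
17^1 ≡ 17 (mod 139)
17^2 = (17^1)^2 ≡ 17^2 = 289 ≡ 11 (mod 139)
17^4 = (17^2)^2 ≡ 11^2 = 121 ≡ 121 (mod 139)
17^7 = 17^4 · 17^2 · 17^1 ≡ 121 · 11 · 17 ≡ 109 (mod 139).
So A = 109. Party 2 then computes K = A^b mod n = 109^8 mod 139.
109^1 ≡ 109 (mod 139)
109^2 = (109^1)^2 ≡ 109^2 = 11881 ≡ 66 (mod 139)
109^4 = (109^2)^2 ≡ 66^2 = 4356 ≡ 47 (mod 139)
109^8 = (109^4)^2 ≡ 47^2 = 2209 ≡ 124 (mod 139)

124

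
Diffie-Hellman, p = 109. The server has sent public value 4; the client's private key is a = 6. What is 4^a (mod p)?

63

Shared key K = 4^6 mod 109.
4^1 ≡ 4 (mod 109)
4^2 = (4^1)^2 ≡ 4^2 = 16 ≡ 16 (mod 109)
4^4 = (4^2)^2 ≡ 16^2 = 256 ≡ 38 (mod 109)
4^6 = 4^4 · 4^2 ≡ 38 · 16 ≡ 63 (mod 109).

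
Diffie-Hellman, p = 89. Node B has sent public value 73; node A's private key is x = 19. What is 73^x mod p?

44

Shared key K = 73^19 mod 89.
73^1 ≡ 73 (mod 89)
73^2 = (73^1)^2 ≡ 73^2 = 5329 ≡ 78 (mod 89)
73^4 = (73^2)^2 ≡ 78^2 = 6084 ≡ 32 (mod 89)
73^8 = (73^4)^2 ≡ 32^2 = 1024 ≡ 45 (mod 89)
73^16 = (73^8)^2 ≡ 45^2 = 2025 ≡ 67 (mod 89)
73^19 = 73^16 · 73^2 · 73^1 ≡ 67 · 78 · 73 ≡ 44 (mod 89).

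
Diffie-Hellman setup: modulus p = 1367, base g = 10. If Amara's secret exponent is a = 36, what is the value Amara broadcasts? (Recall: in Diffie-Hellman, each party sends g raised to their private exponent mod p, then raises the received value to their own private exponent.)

Public value = 10^36 mod 1367.
10^1 ≡ 10 (mod 1367)
10^2 = (10^1)^2 ≡ 10^2 = 100 ≡ 100 (mod 1367)
10^4 = (10^2)^2 ≡ 100^2 = 10000 ≡ 431 (mod 1367)
10^8 = (10^4)^2 ≡ 431^2 = 185761 ≡ 1216 (mod 1367)
10^16 = (10^8)^2 ≡ 1216^2 = 1478656 ≡ 929 (mod 1367)
10^32 = (10^16)^2 ≡ 929^2 = 863041 ≡ 464 (mod 1367)
10^36 = 10^32 · 10^4 ≡ 464 · 431 ≡ 402 (mod 1367).

402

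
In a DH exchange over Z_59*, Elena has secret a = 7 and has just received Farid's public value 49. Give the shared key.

Shared key K = 49^7 mod 59.
49^1 ≡ 49 (mod 59)
49^2 = (49^1)^2 ≡ 49^2 = 2401 ≡ 41 (mod 59)
49^4 = (49^2)^2 ≡ 41^2 = 1681 ≡ 29 (mod 59)
49^7 = 49^4 · 49^2 · 49^1 ≡ 29 · 41 · 49 ≡ 28 (mod 59).

28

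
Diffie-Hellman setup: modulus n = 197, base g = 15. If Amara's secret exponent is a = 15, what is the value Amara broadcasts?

109

Public value = 15^15 mod 197.
15^1 ≡ 15 (mod 197)
15^2 = (15^1)^2 ≡ 15^2 = 225 ≡ 28 (mod 197)
15^4 = (15^2)^2 ≡ 28^2 = 784 ≡ 193 (mod 197)
15^8 = (15^4)^2 ≡ 193^2 = 37249 ≡ 16 (mod 197)
15^15 = 15^8 · 15^4 · 15^2 · 15^1 ≡ 16 · 193 · 28 · 15 ≡ 109 (mod 197).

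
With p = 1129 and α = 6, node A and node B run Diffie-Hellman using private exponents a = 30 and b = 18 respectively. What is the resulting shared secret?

1108

Node A sends A = α^a mod p = 6^30 mod 1129.
6^1 ≡ 6 (mod 1129)
6^2 = (6^1)^2 ≡ 6^2 = 36 ≡ 36 (mod 1129)
6^4 = (6^2)^2 ≡ 36^2 = 1296 ≡ 167 (mod 1129)
6^8 = (6^4)^2 ≡ 167^2 = 27889 ≡ 793 (mod 1129)
6^16 = (6^8)^2 ≡ 793^2 = 628849 ≡ 1125 (mod 1129)
6^30 = 6^16 · 6^8 · 6^4 · 6^2 ≡ 1125 · 793 · 167 · 36 ≡ 1004 (mod 1129).
So A = 1004. Node B then computes K = A^b mod p = 1004^18 mod 1129.
1004^1 ≡ 1004 (mod 1129)
1004^2 = (1004^1)^2 ≡ 1004^2 = 1008016 ≡ 948 (mod 1129)
1004^4 = (1004^2)^2 ≡ 948^2 = 898704 ≡ 20 (mod 1129)
1004^8 = (1004^4)^2 ≡ 20^2 = 400 ≡ 400 (mod 1129)
1004^16 = (1004^8)^2 ≡ 400^2 = 160000 ≡ 811 (mod 1129)
1004^18 = 1004^16 · 1004^2 ≡ 811 · 948 ≡ 1108 (mod 1129).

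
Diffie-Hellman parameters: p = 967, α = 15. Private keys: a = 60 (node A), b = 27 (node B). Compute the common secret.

Node B sends B = α^b mod p = 15^27 mod 967.
15^1 ≡ 15 (mod 967)
15^2 = (15^1)^2 ≡ 15^2 = 225 ≡ 225 (mod 967)
15^4 = (15^2)^2 ≡ 225^2 = 50625 ≡ 341 (mod 967)
15^8 = (15^4)^2 ≡ 341^2 = 116281 ≡ 241 (mod 967)
15^16 = (15^8)^2 ≡ 241^2 = 58081 ≡ 61 (mod 967)
15^27 = 15^16 · 15^8 · 15^2 · 15^1 ≡ 61 · 241 · 225 · 15 ≡ 72 (mod 967).
So B = 72. Node A then computes K = B^a mod p = 72^60 mod 967.
72^1 ≡ 72 (mod 967)
72^2 = (72^1)^2 ≡ 72^2 = 5184 ≡ 349 (mod 967)
72^4 = (72^2)^2 ≡ 349^2 = 121801 ≡ 926 (mod 967)
72^8 = (72^4)^2 ≡ 926^2 = 857476 ≡ 714 (mod 967)
72^16 = (72^8)^2 ≡ 714^2 = 509796 ≡ 187 (mod 967)
72^32 = (72^16)^2 ≡ 187^2 = 34969 ≡ 157 (mod 967)
72^60 = 72^32 · 72^16 · 72^8 · 72^4 ≡ 157 · 187 · 714 · 926 ≡ 696 (mod 967).

696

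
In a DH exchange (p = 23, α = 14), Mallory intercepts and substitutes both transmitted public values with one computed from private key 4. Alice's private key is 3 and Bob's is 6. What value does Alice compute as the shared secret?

9

Alice receives Mallory's public value M = 14^4 mod 23 instead of the honest one.
14^1 ≡ 14 (mod 23)
14^2 = (14^1)^2 ≡ 14^2 = 196 ≡ 12 (mod 23)
14^4 = (14^2)^2 ≡ 12^2 = 144 ≡ 6 (mod 23)
So M = 6. Alice computes K = M^3 mod 23.
6^1 ≡ 6 (mod 23)
6^2 = (6^1)^2 ≡ 6^2 = 36 ≡ 13 (mod 23)
6^3 = 6^2 · 6^1 ≡ 13 · 6 ≡ 9 (mod 23).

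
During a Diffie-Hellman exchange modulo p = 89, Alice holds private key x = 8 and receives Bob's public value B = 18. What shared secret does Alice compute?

Shared key K = 18^8 mod 89.
18^1 ≡ 18 (mod 89)
18^2 = (18^1)^2 ≡ 18^2 = 324 ≡ 57 (mod 89)
18^4 = (18^2)^2 ≡ 57^2 = 3249 ≡ 45 (mod 89)
18^8 = (18^4)^2 ≡ 45^2 = 2025 ≡ 67 (mod 89)

67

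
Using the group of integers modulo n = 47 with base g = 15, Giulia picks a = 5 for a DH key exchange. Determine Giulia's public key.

43

Public value = 15^{5} \pmod{47}.
15^1 ≡ 15 (mod 47)
15^2 = (15^1)^2 ≡ 15^2 = 225 ≡ 37 (mod 47)
15^4 = (15^2)^2 ≡ 37^2 = 1369 ≡ 6 (mod 47)
15^5 = 15^4 · 15^1 ≡ 6 · 15 ≡ 43 (mod 47).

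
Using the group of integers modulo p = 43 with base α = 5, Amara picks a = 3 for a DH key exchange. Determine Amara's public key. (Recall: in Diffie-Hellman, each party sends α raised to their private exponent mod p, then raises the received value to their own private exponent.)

Public value = 5^3 (mod 43).
5^1 ≡ 5 (mod 43)
5^2 = (5^1)^2 ≡ 5^2 = 25 ≡ 25 (mod 43)
5^3 = 5^2 · 5^1 ≡ 25 · 5 ≡ 39 (mod 43).

39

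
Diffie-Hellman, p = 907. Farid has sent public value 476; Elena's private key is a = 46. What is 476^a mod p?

485

Shared key K = 476^46 mod 907.
476^1 ≡ 476 (mod 907)
476^2 = (476^1)^2 ≡ 476^2 = 226576 ≡ 733 (mod 907)
476^4 = (476^2)^2 ≡ 733^2 = 537289 ≡ 345 (mod 907)
476^8 = (476^4)^2 ≡ 345^2 = 119025 ≡ 208 (mod 907)
476^16 = (476^8)^2 ≡ 208^2 = 43264 ≡ 635 (mod 907)
476^32 = (476^16)^2 ≡ 635^2 = 403225 ≡ 517 (mod 907)
476^46 = 476^32 · 476^8 · 476^4 · 476^2 ≡ 517 · 208 · 345 · 733 ≡ 485 (mod 907).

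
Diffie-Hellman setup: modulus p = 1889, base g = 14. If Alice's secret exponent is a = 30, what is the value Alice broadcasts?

1321

Public value = 14^30 mod 1889.
14^1 ≡ 14 (mod 1889)
14^2 = (14^1)^2 ≡ 14^2 = 196 ≡ 196 (mod 1889)
14^4 = (14^2)^2 ≡ 196^2 = 38416 ≡ 636 (mod 1889)
14^8 = (14^4)^2 ≡ 636^2 = 404496 ≡ 250 (mod 1889)
14^16 = (14^8)^2 ≡ 250^2 = 62500 ≡ 163 (mod 1889)
14^30 = 14^16 · 14^8 · 14^4 · 14^2 ≡ 163 · 250 · 636 · 196 ≡ 1321 (mod 1889).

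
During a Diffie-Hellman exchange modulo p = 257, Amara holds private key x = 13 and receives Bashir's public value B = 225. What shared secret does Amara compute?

Shared key K = 225^13 mod 257.
225^1 ≡ 225 (mod 257)
225^2 = (225^1)^2 ≡ 225^2 = 50625 ≡ 253 (mod 257)
225^4 = (225^2)^2 ≡ 253^2 = 64009 ≡ 16 (mod 257)
225^8 = (225^4)^2 ≡ 16^2 = 256 ≡ 256 (mod 257)
225^13 = 225^8 · 225^4 · 225^1 ≡ 256 · 16 · 225 ≡ 255 (mod 257).

255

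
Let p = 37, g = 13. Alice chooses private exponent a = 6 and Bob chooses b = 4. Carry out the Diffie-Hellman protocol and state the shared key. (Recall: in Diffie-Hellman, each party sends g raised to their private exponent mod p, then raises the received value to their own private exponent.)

Alice sends A = g^a mod p = 13^6 mod 37.
13^1 ≡ 13 (mod 37)
13^2 = (13^1)^2 ≡ 13^2 = 169 ≡ 21 (mod 37)
13^4 = (13^2)^2 ≡ 21^2 = 441 ≡ 34 (mod 37)
13^6 = 13^4 · 13^2 ≡ 34 · 21 ≡ 11 (mod 37).
So A = 11. Bob then computes K = A^b mod p = 11^4 mod 37.
11^1 ≡ 11 (mod 37)
11^2 = (11^1)^2 ≡ 11^2 = 121 ≡ 10 (mod 37)
11^4 = (11^2)^2 ≡ 10^2 = 100 ≡ 26 (mod 37)

26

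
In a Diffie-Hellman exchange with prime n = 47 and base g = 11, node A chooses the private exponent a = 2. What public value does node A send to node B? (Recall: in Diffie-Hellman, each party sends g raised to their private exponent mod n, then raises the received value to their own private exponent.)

Public value = 11^2 mod 47.
11^1 ≡ 11 (mod 47)
11^2 = (11^1)^2 ≡ 11^2 = 121 ≡ 27 (mod 47)

27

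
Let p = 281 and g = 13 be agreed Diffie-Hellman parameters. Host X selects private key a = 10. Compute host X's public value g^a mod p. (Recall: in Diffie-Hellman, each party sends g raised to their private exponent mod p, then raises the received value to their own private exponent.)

34

Public value = 13^10 mod 281.
13^1 ≡ 13 (mod 281)
13^2 = (13^1)^2 ≡ 13^2 = 169 ≡ 169 (mod 281)
13^4 = (13^2)^2 ≡ 169^2 = 28561 ≡ 180 (mod 281)
13^8 = (13^4)^2 ≡ 180^2 = 32400 ≡ 85 (mod 281)
13^10 = 13^8 · 13^2 ≡ 85 · 169 ≡ 34 (mod 281).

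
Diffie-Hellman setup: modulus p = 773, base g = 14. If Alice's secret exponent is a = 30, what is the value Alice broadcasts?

560

Public value = 14^30 mod 773.
14^1 ≡ 14 (mod 773)
14^2 = (14^1)^2 ≡ 14^2 = 196 ≡ 196 (mod 773)
14^4 = (14^2)^2 ≡ 196^2 = 38416 ≡ 539 (mod 773)
14^8 = (14^4)^2 ≡ 539^2 = 290521 ≡ 646 (mod 773)
14^16 = (14^8)^2 ≡ 646^2 = 417316 ≡ 669 (mod 773)
14^30 = 14^16 · 14^8 · 14^4 · 14^2 ≡ 669 · 646 · 539 · 196 ≡ 560 (mod 773).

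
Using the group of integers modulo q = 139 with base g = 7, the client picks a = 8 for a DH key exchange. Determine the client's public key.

Public value = 7^8 mod 139.
7^1 ≡ 7 (mod 139)
7^2 = (7^1)^2 ≡ 7^2 = 49 ≡ 49 (mod 139)
7^4 = (7^2)^2 ≡ 49^2 = 2401 ≡ 38 (mod 139)
7^8 = (7^4)^2 ≡ 38^2 = 1444 ≡ 54 (mod 139)

54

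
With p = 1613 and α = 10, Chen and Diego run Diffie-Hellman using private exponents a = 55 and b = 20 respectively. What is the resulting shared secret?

1159

Diego sends B = α^b mod p = 10^20 mod 1613.
10^1 ≡ 10 (mod 1613)
10^2 = (10^1)^2 ≡ 10^2 = 100 ≡ 100 (mod 1613)
10^4 = (10^2)^2 ≡ 100^2 = 10000 ≡ 322 (mod 1613)
10^8 = (10^4)^2 ≡ 322^2 = 103684 ≡ 452 (mod 1613)
10^16 = (10^8)^2 ≡ 452^2 = 204304 ≡ 1066 (mod 1613)
10^20 = 10^16 · 10^4 ≡ 1066 · 322 ≡ 1296 (mod 1613).
So B = 1296. Chen then computes K = B^a mod p = 1296^55 mod 1613.
1296^1 ≡ 1296 (mod 1613)
1296^2 = (1296^1)^2 ≡ 1296^2 = 1679616 ≡ 483 (mod 1613)
1296^4 = (1296^2)^2 ≡ 483^2 = 233289 ≡ 1017 (mod 1613)
1296^8 = (1296^4)^2 ≡ 1017^2 = 1034289 ≡ 356 (mod 1613)
1296^16 = (1296^8)^2 ≡ 356^2 = 126736 ≡ 922 (mod 1613)
1296^32 = (1296^16)^2 ≡ 922^2 = 850084 ≡ 33 (mod 1613)
1296^55 = 1296^32 · 1296^16 · 1296^4 · 1296^2 · 1296^1 ≡ 33 · 922 · 1017 · 483 · 1296 ≡ 1159 (mod 1613).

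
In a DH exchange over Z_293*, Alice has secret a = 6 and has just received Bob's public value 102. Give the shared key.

Shared key K = 102^6 mod 293.
102^1 ≡ 102 (mod 293)
102^2 = (102^1)^2 ≡ 102^2 = 10404 ≡ 149 (mod 293)
102^4 = (102^2)^2 ≡ 149^2 = 22201 ≡ 226 (mod 293)
102^6 = 102^4 · 102^2 ≡ 226 · 149 ≡ 272 (mod 293).

272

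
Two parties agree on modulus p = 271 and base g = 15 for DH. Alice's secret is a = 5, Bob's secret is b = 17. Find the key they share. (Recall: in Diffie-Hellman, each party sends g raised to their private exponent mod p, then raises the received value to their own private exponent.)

Bob sends B = g^b mod p = 15^17 mod 271.
15^1 ≡ 15 (mod 271)
15^2 = (15^1)^2 ≡ 15^2 = 225 ≡ 225 (mod 271)
15^4 = (15^2)^2 ≡ 225^2 = 50625 ≡ 219 (mod 271)
15^8 = (15^4)^2 ≡ 219^2 = 47961 ≡ 265 (mod 271)
15^16 = (15^8)^2 ≡ 265^2 = 70225 ≡ 36 (mod 271)
15^17 = 15^16 · 15^1 ≡ 36 · 15 ≡ 269 (mod 271).
So B = 269. Alice then computes K = B^a mod p = 269^5 mod 271.
269^1 ≡ 269 (mod 271)
269^2 = (269^1)^2 ≡ 269^2 = 72361 ≡ 4 (mod 271)
269^4 = (269^2)^2 ≡ 4^2 = 16 ≡ 16 (mod 271)
269^5 = 269^4 · 269^1 ≡ 16 · 269 ≡ 239 (mod 271).

239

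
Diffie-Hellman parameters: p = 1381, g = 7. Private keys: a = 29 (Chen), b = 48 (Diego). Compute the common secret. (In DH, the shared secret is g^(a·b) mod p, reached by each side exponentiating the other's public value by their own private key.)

646

Diego sends B = g^b mod p = 7^48 mod 1381.
7^1 ≡ 7 (mod 1381)
7^2 = (7^1)^2 ≡ 7^2 = 49 ≡ 49 (mod 1381)
7^4 = (7^2)^2 ≡ 49^2 = 2401 ≡ 1020 (mod 1381)
7^8 = (7^4)^2 ≡ 1020^2 = 1040400 ≡ 507 (mod 1381)
7^16 = (7^8)^2 ≡ 507^2 = 257049 ≡ 183 (mod 1381)
7^32 = (7^16)^2 ≡ 183^2 = 33489 ≡ 345 (mod 1381)
7^48 = 7^32 · 7^16 ≡ 345 · 183 ≡ 990 (mod 1381).
So B = 990. Chen then computes K = B^a mod p = 990^29 mod 1381.
990^1 ≡ 990 (mod 1381)
990^2 = (990^1)^2 ≡ 990^2 = 980100 ≡ 971 (mod 1381)
990^4 = (990^2)^2 ≡ 971^2 = 942841 ≡ 999 (mod 1381)
990^8 = (990^4)^2 ≡ 999^2 = 998001 ≡ 919 (mod 1381)
990^16 = (990^8)^2 ≡ 919^2 = 844561 ≡ 770 (mod 1381)
990^29 = 990^16 · 990^8 · 990^4 · 990^1 ≡ 770 · 919 · 999 · 990 ≡ 646 (mod 1381).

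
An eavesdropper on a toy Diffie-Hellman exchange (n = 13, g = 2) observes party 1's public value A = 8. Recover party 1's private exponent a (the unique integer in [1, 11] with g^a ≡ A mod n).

3

Try successive powers of 2 modulo 13:
2^1 ≡ 2
2^2 ≡ 4
2^3 ≡ 8
Found: a = 3.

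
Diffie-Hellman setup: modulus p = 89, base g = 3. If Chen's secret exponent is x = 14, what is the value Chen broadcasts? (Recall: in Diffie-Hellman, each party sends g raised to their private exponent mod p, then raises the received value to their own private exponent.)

Public value = 3^14 mod 89.
3^1 ≡ 3 (mod 89)
3^2 = (3^1)^2 ≡ 3^2 = 9 ≡ 9 (mod 89)
3^4 = (3^2)^2 ≡ 9^2 = 81 ≡ 81 (mod 89)
3^8 = (3^4)^2 ≡ 81^2 = 6561 ≡ 64 (mod 89)
3^14 = 3^8 · 3^4 · 3^2 ≡ 64 · 81 · 9 ≡ 20 (mod 89).

20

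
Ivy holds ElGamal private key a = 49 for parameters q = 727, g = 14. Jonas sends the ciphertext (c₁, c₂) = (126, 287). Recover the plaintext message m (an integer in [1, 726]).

694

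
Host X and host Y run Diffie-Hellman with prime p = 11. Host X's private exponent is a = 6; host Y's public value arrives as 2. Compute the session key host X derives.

9

Shared key K = 2^6 mod 11.
2^1 ≡ 2 (mod 11)
2^2 = (2^1)^2 ≡ 2^2 = 4 ≡ 4 (mod 11)
2^4 = (2^2)^2 ≡ 4^2 = 16 ≡ 5 (mod 11)
2^6 = 2^4 · 2^2 ≡ 5 · 4 ≡ 9 (mod 11).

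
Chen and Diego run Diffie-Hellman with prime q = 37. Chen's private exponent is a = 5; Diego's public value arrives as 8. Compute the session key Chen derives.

23

Shared key K = 8^5 mod 37.
8^1 ≡ 8 (mod 37)
8^2 = (8^1)^2 ≡ 8^2 = 64 ≡ 27 (mod 37)
8^4 = (8^2)^2 ≡ 27^2 = 729 ≡ 26 (mod 37)
8^5 = 8^4 · 8^1 ≡ 26 · 8 ≡ 23 (mod 37).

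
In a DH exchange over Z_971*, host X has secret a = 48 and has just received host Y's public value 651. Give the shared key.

Shared key K = 651^48 mod 971.
651^1 ≡ 651 (mod 971)
651^2 = (651^1)^2 ≡ 651^2 = 423801 ≡ 445 (mod 971)
651^4 = (651^2)^2 ≡ 445^2 = 198025 ≡ 912 (mod 971)
651^8 = (651^4)^2 ≡ 912^2 = 831744 ≡ 568 (mod 971)
651^16 = (651^8)^2 ≡ 568^2 = 322624 ≡ 252 (mod 971)
651^32 = (651^16)^2 ≡ 252^2 = 63504 ≡ 389 (mod 971)
651^48 = 651^32 · 651^16 ≡ 389 · 252 ≡ 928 (mod 971).

928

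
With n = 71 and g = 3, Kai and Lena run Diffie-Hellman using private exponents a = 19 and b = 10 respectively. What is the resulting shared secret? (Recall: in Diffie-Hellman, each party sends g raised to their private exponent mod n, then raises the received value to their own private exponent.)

20

Lena sends B = g^b mod n = 3^10 mod 71.
3^1 ≡ 3 (mod 71)
3^2 = (3^1)^2 ≡ 3^2 = 9 ≡ 9 (mod 71)
3^4 = (3^2)^2 ≡ 9^2 = 81 ≡ 10 (mod 71)
3^8 = (3^4)^2 ≡ 10^2 = 100 ≡ 29 (mod 71)
3^10 = 3^8 · 3^2 ≡ 29 · 9 ≡ 48 (mod 71).
So B = 48. Kai then computes K = B^a mod n = 48^19 mod 71.
48^1 ≡ 48 (mod 71)
48^2 = (48^1)^2 ≡ 48^2 = 2304 ≡ 32 (mod 71)
48^4 = (48^2)^2 ≡ 32^2 = 1024 ≡ 30 (mod 71)
48^8 = (48^4)^2 ≡ 30^2 = 900 ≡ 48 (mod 71)
48^16 = (48^8)^2 ≡ 48^2 = 2304 ≡ 32 (mod 71)
48^19 = 48^16 · 48^2 · 48^1 ≡ 32 · 32 · 48 ≡ 20 (mod 71).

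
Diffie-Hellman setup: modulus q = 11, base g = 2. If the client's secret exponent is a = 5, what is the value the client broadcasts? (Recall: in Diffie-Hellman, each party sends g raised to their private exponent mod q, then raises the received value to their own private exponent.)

10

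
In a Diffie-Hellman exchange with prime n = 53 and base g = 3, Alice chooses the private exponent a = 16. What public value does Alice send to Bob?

Public value = 3^16 (mod 53).
3^1 ≡ 3 (mod 53)
3^2 = (3^1)^2 ≡ 3^2 = 9 ≡ 9 (mod 53)
3^4 = (3^2)^2 ≡ 9^2 = 81 ≡ 28 (mod 53)
3^8 = (3^4)^2 ≡ 28^2 = 784 ≡ 42 (mod 53)
3^16 = (3^8)^2 ≡ 42^2 = 1764 ≡ 15 (mod 53)

15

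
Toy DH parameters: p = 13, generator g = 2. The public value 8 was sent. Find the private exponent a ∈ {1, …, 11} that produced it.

3

Try successive powers of 2 modulo 13:
2^1 ≡ 2
2^2 ≡ 4
2^3 ≡ 8
Found: a = 3.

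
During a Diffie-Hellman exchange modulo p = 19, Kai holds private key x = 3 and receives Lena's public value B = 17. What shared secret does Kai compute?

Shared key K = 17^3 mod 19.
17^1 ≡ 17 (mod 19)
17^2 = (17^1)^2 ≡ 17^2 = 289 ≡ 4 (mod 19)
17^3 = 17^2 · 17^1 ≡ 4 · 17 ≡ 11 (mod 19).

11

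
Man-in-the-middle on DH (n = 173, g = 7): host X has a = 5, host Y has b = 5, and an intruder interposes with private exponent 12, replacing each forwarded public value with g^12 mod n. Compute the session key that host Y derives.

22

Host Y receives an intruder's public value M = 7^12 mod 173 instead of the honest one.
7^1 ≡ 7 (mod 173)
7^2 = (7^1)^2 ≡ 7^2 = 49 ≡ 49 (mod 173)
7^4 = (7^2)^2 ≡ 49^2 = 2401 ≡ 152 (mod 173)
7^8 = (7^4)^2 ≡ 152^2 = 23104 ≡ 95 (mod 173)
7^12 = 7^8 · 7^4 ≡ 95 · 152 ≡ 81 (mod 173).
So M = 81. Host Y computes K = M^5 mod 173.
81^1 ≡ 81 (mod 173)
81^2 = (81^1)^2 ≡ 81^2 = 6561 ≡ 160 (mod 173)
81^4 = (81^2)^2 ≡ 160^2 = 25600 ≡ 169 (mod 173)
81^5 = 81^4 · 81^1 ≡ 169 · 81 ≡ 22 (mod 173).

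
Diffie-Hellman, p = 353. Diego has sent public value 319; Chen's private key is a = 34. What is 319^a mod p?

16

Shared key K = 319^34 mod 353.
319^1 ≡ 319 (mod 353)
319^2 = (319^1)^2 ≡ 319^2 = 101761 ≡ 97 (mod 353)
319^4 = (319^2)^2 ≡ 97^2 = 9409 ≡ 231 (mod 353)
319^8 = (319^4)^2 ≡ 231^2 = 53361 ≡ 58 (mod 353)
319^16 = (319^8)^2 ≡ 58^2 = 3364 ≡ 187 (mod 353)
319^32 = (319^16)^2 ≡ 187^2 = 34969 ≡ 22 (mod 353)
319^34 = 319^32 · 319^2 ≡ 22 · 97 ≡ 16 (mod 353).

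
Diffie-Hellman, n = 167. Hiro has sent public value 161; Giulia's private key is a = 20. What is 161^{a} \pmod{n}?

58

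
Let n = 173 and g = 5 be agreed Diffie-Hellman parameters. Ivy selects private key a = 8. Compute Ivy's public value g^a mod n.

164

Public value = 5^8 mod 173.
5^1 ≡ 5 (mod 173)
5^2 = (5^1)^2 ≡ 5^2 = 25 ≡ 25 (mod 173)
5^4 = (5^2)^2 ≡ 25^2 = 625 ≡ 106 (mod 173)
5^8 = (5^4)^2 ≡ 106^2 = 11236 ≡ 164 (mod 173)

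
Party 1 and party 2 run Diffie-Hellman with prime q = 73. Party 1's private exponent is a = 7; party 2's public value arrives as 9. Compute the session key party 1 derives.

Shared key K = 9^7 mod 73.
9^1 ≡ 9 (mod 73)
9^2 = (9^1)^2 ≡ 9^2 = 81 ≡ 8 (mod 73)
9^4 = (9^2)^2 ≡ 8^2 = 64 ≡ 64 (mod 73)
9^7 = 9^4 · 9^2 · 9^1 ≡ 64 · 8 · 9 ≡ 9 (mod 73).

9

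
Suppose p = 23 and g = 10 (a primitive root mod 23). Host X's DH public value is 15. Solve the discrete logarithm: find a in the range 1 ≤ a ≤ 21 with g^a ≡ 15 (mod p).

13

Try successive powers of 10 modulo 23:
10^1 ≡ 10
10^2 ≡ 8
10^3 ≡ 11
10^4 ≡ 18
10^5 ≡ 19
10^6 ≡ 6
10^7 ≡ 14
10^8 ≡ 2
10^9 ≡ 20
10^10 ≡ 16
10^11 ≡ 22
10^12 ≡ 13
10^13 ≡ 15
Found: a = 13.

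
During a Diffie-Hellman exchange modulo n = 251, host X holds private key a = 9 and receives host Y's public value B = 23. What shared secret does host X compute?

196

Shared key K = 23^9 mod 251.
23^1 ≡ 23 (mod 251)
23^2 = (23^1)^2 ≡ 23^2 = 529 ≡ 27 (mod 251)
23^4 = (23^2)^2 ≡ 27^2 = 729 ≡ 227 (mod 251)
23^8 = (23^4)^2 ≡ 227^2 = 51529 ≡ 74 (mod 251)
23^9 = 23^8 · 23^1 ≡ 74 · 23 ≡ 196 (mod 251).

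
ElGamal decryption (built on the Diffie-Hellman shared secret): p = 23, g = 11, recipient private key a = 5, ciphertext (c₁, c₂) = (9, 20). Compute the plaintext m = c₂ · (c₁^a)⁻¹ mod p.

Shared mask s = c₁^a mod p = 9^5 mod 23.
9^1 ≡ 9 (mod 23)
9^2 = (9^1)^2 ≡ 9^2 = 81 ≡ 12 (mod 23)
9^4 = (9^2)^2 ≡ 12^2 = 144 ≡ 6 (mod 23)
9^5 = 9^4 · 9^1 ≡ 6 · 9 ≡ 8 (mod 23).
So s = 8; s⁻¹ ≡ 3 (mod 23).
m = c₂ · s⁻¹ mod 23 = 20 · 3 mod 23 = 14.

14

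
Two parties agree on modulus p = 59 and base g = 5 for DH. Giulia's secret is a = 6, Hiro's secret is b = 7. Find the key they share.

28

Giulia sends A = g^a mod p = 5^6 mod 59.
5^1 ≡ 5 (mod 59)
5^2 = (5^1)^2 ≡ 5^2 = 25 ≡ 25 (mod 59)
5^4 = (5^2)^2 ≡ 25^2 = 625 ≡ 35 (mod 59)
5^6 = 5^4 · 5^2 ≡ 35 · 25 ≡ 49 (mod 59).
So A = 49. Hiro then computes K = A^b mod p = 49^7 mod 59.
49^1 ≡ 49 (mod 59)
49^2 = (49^1)^2 ≡ 49^2 = 2401 ≡ 41 (mod 59)
49^4 = (49^2)^2 ≡ 41^2 = 1681 ≡ 29 (mod 59)
49^7 = 49^4 · 49^2 · 49^1 ≡ 29 · 41 · 49 ≡ 28 (mod 59).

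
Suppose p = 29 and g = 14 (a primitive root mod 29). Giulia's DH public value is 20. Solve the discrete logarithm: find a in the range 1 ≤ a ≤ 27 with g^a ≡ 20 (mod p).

4

Try successive powers of 14 modulo 29:
14^1 ≡ 14
14^2 ≡ 22
14^3 ≡ 18
14^4 ≡ 20
Found: a = 4.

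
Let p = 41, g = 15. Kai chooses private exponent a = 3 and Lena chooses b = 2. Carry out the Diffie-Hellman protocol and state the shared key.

Lena sends B = g^b mod p = 15^2 mod 41.
15^1 ≡ 15 (mod 41)
15^2 = (15^1)^2 ≡ 15^2 = 225 ≡ 20 (mod 41)
So B = 20. Kai then computes K = B^a mod p = 20^3 mod 41.
20^1 ≡ 20 (mod 41)
20^2 = (20^1)^2 ≡ 20^2 = 400 ≡ 31 (mod 41)
20^3 = 20^2 · 20^1 ≡ 31 · 20 ≡ 5 (mod 41).

5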